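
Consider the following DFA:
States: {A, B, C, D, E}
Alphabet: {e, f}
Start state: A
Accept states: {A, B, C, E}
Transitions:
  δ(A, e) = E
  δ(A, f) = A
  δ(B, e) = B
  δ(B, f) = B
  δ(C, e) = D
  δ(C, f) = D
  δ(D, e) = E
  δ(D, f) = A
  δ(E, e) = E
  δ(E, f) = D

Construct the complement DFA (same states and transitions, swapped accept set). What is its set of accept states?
Complement accept states = All states \ Original accept states
= {A, B, C, D, E} \ {A, B, C, E}
{D}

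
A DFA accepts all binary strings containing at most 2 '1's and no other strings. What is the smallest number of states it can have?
By Myhill–Nerode, count the distinguishable equivalence classes: 4 classes — having seen 0, 1, 2, or >2 copies of '1'; counts 0 through 2 are accepting and >2 is dead.
4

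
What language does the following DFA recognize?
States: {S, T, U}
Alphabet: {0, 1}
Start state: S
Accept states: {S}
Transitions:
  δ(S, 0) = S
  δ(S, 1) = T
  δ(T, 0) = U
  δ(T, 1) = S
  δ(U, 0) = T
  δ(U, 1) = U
Testing a few strings:
  '010' → reject
  '0110' → accept
  '111' → reject
  '01' → reject
State roles: S=value ≡ 0 (mod 3); T=value ≡ 1 (mod 3); U=value ≡ 2 (mod 3)
All binary strings representing a multiple of 3 (read in base 2; leading zeros allowed and ε counts as 0)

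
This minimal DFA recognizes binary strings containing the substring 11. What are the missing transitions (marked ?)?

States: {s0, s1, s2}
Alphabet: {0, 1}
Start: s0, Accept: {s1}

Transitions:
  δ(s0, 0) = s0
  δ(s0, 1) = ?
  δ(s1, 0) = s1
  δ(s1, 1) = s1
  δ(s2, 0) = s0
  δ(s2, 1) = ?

From the language and accept set, identify what each state tracks — s0: no progress toward 11; s1: substring 11 seen; s2: one trailing 1.
Each missing δ(q, a) is the state matching the new tracked value after reading a.
δ(s0, 1) = s2; δ(s2, 1) = s1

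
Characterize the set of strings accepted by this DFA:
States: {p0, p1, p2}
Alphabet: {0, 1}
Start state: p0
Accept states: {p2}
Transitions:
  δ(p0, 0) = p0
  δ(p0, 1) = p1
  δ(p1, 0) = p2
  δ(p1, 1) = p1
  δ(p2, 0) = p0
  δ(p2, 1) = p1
Testing a few strings:
  '110' → accept
  '1' → reject
  '11' → reject
  '101' → reject
State roles: p0=no suffix match; p1=one trailing 1; p2=suffix is 10
All binary strings ending with 10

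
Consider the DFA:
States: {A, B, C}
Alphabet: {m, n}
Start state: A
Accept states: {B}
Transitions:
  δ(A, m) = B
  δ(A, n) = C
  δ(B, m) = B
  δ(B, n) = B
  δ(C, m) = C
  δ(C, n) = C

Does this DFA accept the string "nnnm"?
Processing string "nnnm":
  A --n--> C
  C --n--> C
  C --n--> C
  C --m--> C
Final state: C
Accept states: {B}
No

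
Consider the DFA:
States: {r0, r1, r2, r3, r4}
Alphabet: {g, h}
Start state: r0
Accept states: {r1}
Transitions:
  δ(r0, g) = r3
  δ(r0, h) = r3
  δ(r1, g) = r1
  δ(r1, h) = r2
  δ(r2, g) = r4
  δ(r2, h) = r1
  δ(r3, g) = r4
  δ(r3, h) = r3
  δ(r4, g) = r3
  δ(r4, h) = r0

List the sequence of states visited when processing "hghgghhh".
read 'h': r0 → r3
  read 'g': r3 → r4
  read 'h': r4 → r0
  read 'g': r0 → r3
  read 'g': r3 → r4
  read 'h': r4 → r0
  read 'h': r0 → r3
  read 'h': r3 → r3
r0 -> r3 -> r4 -> r0 -> r3 -> r4 -> r0 -> r3 -> r3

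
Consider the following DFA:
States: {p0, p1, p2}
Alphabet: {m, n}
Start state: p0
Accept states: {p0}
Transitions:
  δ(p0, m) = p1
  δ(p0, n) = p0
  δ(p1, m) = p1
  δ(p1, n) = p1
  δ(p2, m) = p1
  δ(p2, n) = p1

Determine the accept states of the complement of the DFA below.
Complement accept states = All states \ Original accept states
= {p0, p1, p2} \ {p0}
{p1, p2}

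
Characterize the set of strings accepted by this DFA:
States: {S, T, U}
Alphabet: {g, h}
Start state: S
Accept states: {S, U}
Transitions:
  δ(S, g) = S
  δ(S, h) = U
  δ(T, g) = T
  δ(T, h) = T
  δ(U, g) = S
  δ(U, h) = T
Testing a few strings:
  'hhgg' → reject
  'h' → accept
  'ghh' → reject
  'hghh' → reject
State roles: S=last symbol not h (ok); T=saw hh (dead); U=last symbol h (ok)
All strings over {g,h} with no two consecutive h's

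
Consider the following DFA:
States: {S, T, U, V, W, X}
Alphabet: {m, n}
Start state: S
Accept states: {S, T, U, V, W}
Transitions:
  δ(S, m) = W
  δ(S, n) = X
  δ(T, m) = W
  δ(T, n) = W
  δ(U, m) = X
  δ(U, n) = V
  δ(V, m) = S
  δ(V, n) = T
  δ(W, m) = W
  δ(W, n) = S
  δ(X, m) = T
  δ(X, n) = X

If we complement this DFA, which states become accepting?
Complement accept states = All states \ Original accept states
= {S, T, U, V, W, X} \ {S, T, U, V, W}
{X}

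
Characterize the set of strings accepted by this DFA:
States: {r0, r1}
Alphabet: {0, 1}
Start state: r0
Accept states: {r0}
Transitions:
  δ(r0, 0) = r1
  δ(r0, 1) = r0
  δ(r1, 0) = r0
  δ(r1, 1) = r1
Testing a few strings:
  '00' → accept
  '011' → reject
  '0' → reject
  '000' → reject
State roles: r0=even number of 0's so far; r1=odd number of 0's so far
All binary strings with an even number of 0's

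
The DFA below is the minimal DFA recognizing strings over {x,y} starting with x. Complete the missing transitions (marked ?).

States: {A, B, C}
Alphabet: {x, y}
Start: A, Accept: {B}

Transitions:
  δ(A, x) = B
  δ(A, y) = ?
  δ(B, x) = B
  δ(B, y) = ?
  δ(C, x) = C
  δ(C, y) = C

From the language and accept set, identify what each state tracks — A: no input read; B: started with x; C: started with y (dead).
Each missing δ(q, a) is the state matching the new tracked value after reading a.
δ(A, y) = C; δ(B, y) = B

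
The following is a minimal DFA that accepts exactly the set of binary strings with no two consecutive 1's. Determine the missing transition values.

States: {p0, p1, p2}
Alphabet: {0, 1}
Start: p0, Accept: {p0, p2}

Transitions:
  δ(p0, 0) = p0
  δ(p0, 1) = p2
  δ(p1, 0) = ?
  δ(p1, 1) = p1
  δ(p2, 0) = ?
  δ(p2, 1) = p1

From the language and accept set, identify what each state tracks — p0: last symbol not 1 (ok); p1: saw 11 (dead); p2: last symbol 1 (ok).
Each missing δ(q, a) is the state matching the new tracked value after reading a.
δ(p1, 0) = p1; δ(p2, 0) = p0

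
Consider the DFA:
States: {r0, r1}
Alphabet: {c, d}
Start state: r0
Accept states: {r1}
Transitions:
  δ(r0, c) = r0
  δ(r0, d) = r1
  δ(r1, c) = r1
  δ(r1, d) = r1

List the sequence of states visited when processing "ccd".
read 'c': r0 → r0
  read 'c': r0 → r0
  read 'd': r0 → r1
r0 -> r0 -> r0 -> r1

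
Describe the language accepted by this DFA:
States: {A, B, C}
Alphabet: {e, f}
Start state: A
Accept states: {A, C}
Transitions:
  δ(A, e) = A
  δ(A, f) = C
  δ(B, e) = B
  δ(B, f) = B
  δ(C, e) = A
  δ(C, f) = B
Testing a few strings:
  'fff' → reject
  'eefe' → accept
  'eeef' → accept
  'fe' → accept
State roles: A=last symbol not f (ok); B=saw ff (dead); C=last symbol f (ok)
All strings over {e,f} with no two consecutive f's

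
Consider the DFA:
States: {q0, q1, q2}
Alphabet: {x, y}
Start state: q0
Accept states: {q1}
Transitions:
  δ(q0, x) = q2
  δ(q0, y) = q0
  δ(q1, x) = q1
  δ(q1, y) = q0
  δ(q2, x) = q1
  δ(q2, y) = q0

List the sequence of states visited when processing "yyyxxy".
read 'y': q0 → q0
  read 'y': q0 → q0
  read 'y': q0 → q0
  read 'x': q0 → q2
  read 'x': q2 → q1
  read 'y': q1 → q0
q0 -> q0 -> q0 -> q0 -> q2 -> q1 -> q0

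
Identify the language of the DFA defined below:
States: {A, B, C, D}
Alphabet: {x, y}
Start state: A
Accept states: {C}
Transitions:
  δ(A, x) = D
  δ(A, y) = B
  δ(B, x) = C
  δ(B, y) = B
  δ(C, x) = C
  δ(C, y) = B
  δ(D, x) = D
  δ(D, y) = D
Testing a few strings:
  'xxyx' → reject
  'yyxx' → accept
  'yxxy' → reject
  'yyy' → reject
State roles: A=no input read; B=started with y, last symbol y; C=started with y, last symbol x; D=started with x (dead)
All strings over {x,y} that start with y and end with x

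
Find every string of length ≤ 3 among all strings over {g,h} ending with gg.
gg, ggg, hgg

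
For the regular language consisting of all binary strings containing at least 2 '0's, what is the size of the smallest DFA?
By Myhill–Nerode, count the distinguishable equivalence classes: 3 classes — having seen 0, 1, or ≥2 copies of '0'; any two classes i < j (j ≤ 2) are distinguished by the string 0^(2−j), which takes class j to 2 copies (accepted) but leaves class i below 2 (rejected).
3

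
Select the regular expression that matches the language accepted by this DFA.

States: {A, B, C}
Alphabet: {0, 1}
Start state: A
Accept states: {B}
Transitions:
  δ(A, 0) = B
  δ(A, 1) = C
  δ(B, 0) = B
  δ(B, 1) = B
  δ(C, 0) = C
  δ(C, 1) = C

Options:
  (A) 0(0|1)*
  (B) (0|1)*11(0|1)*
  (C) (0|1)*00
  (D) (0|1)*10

Check each option against the DFA on short strings; one disagreement eliminates an option:
  (A) 0(0|1)*: agrees with the DFA on every string of length ≤ 6
  (B) (0|1)*11(0|1)*: on '0' the DFA goes A → B and accepts (B ∈ Accept), but the regex does not match it → eliminate
  (C) (0|1)*00: on '0' the DFA goes A → B and accepts (B ∈ Accept), but the regex does not match it → eliminate
  (D) (0|1)*10: on '0' the DFA goes A → B and accepts (B ∈ Accept), but the regex does not match it → eliminate
Only (A) is consistent with the DFA.
(A) 0(0|1)*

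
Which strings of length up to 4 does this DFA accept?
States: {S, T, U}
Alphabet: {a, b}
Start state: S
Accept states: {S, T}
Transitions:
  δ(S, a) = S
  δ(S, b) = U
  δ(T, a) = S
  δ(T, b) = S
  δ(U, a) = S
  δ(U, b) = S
ε, a, aa, ba, bb, aaa, aba, abb, baa, bba, aaaa, aaba, aabb, abaa, abba, baaa, baba, babb, bbaa, bbba, bbbb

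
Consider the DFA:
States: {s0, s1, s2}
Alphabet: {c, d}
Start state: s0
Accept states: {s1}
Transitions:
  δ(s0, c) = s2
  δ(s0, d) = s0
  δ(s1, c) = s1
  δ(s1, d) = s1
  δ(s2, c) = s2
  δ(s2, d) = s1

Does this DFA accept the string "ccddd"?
Processing string "ccddd":
  s0 --c--> s2
  s2 --c--> s2
  s2 --d--> s1
  s1 --d--> s1
  s1 --d--> s1
Final state: s1
Accept states: {s1}
Yes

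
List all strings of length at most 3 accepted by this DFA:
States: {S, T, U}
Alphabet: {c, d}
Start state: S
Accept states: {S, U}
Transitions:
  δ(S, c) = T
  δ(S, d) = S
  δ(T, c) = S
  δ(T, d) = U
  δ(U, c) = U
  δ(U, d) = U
ε, d, cc, cd, dd, ccd, cdc, cdd, dcc, dcd, ddd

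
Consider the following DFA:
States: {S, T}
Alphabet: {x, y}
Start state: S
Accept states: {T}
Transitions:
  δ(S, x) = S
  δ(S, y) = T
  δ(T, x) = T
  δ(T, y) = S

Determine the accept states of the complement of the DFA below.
Complement accept states = All states \ Original accept states
= {S, T} \ {T}
{S}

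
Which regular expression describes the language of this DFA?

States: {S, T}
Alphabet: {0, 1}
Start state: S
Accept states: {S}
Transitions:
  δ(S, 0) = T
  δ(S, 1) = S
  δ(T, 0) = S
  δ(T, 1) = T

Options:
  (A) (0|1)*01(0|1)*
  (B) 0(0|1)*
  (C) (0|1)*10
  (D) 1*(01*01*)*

Check each option against the DFA on short strings; one disagreement eliminates an option:
  (A) (0|1)*01(0|1)*: on ε the DFA stays in S and accepts (S ∈ Accept), but the regex does not match it → eliminate
  (B) 0(0|1)*: on ε the DFA stays in S and accepts (S ∈ Accept), but the regex does not match it → eliminate
  (C) (0|1)*10: on ε the DFA stays in S and accepts (S ∈ Accept), but the regex does not match it → eliminate
  (D) 1*(01*01*)*: agrees with the DFA on every string of length ≤ 6
Only (D) is consistent with the DFA.
(D) 1*(01*01*)*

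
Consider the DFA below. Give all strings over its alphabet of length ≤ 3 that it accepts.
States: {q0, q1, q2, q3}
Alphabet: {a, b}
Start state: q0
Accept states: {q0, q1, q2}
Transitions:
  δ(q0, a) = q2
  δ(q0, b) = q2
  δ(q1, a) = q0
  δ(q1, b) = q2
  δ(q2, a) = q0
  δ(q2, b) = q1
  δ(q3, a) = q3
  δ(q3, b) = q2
ε, a, b, aa, ab, ba, bb, aaa, aab, aba, abb, baa, bab, bba, bbb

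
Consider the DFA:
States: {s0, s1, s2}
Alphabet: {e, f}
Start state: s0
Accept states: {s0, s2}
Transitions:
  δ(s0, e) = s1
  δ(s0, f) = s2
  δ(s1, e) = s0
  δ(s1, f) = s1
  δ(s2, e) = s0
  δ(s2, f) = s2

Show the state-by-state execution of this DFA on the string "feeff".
read 'f': s0 → s2
  read 'e': s2 → s0
  read 'e': s0 → s1
  read 'f': s1 → s1
  read 'f': s1 → s1
s0 -> s2 -> s0 -> s1 -> s1 -> s1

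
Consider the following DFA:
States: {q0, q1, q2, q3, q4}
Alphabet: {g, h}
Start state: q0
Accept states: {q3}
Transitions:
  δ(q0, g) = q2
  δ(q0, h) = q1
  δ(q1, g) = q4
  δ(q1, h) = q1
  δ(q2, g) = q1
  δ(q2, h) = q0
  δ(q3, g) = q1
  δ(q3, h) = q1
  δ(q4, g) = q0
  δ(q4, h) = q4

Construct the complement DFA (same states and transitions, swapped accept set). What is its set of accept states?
Complement accept states = All states \ Original accept states
= {q0, q1, q2, q3, q4} \ {q3}
{q0, q1, q2, q4}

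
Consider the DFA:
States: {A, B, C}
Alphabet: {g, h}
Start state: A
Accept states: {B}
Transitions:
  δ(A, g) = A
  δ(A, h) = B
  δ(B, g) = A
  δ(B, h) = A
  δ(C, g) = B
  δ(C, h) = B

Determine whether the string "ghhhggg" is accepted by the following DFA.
Processing string "ghhhggg":
  A --g--> A
  A --h--> B
  B --h--> A
  A --h--> B
  B --g--> A
  A --g--> A
  A --g--> A
Final state: A
Accept states: {B}
No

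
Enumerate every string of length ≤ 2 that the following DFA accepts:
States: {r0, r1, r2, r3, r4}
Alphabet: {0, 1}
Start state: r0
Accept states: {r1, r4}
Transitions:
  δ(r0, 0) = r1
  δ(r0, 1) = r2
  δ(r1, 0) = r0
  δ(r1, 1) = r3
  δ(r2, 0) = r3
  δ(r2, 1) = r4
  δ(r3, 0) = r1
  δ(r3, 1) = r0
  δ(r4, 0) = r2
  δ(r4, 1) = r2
0, 11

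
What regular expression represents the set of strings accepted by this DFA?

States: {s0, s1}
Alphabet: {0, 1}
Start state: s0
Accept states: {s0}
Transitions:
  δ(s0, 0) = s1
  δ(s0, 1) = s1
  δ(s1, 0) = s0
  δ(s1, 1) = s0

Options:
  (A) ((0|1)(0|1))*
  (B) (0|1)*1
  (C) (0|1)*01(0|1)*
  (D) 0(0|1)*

Check each option against the DFA on short strings; one disagreement eliminates an option:
  (A) ((0|1)(0|1))*: agrees with the DFA on every string of length ≤ 6
  (B) (0|1)*1: on ε the DFA stays in s0 and accepts (s0 ∈ Accept), but the regex does not match it → eliminate
  (C) (0|1)*01(0|1)*: on ε the DFA stays in s0 and accepts (s0 ∈ Accept), but the regex does not match it → eliminate
  (D) 0(0|1)*: on ε the DFA stays in s0 and accepts (s0 ∈ Accept), but the regex does not match it → eliminate
Only (A) is consistent with the DFA.
(A) ((0|1)(0|1))*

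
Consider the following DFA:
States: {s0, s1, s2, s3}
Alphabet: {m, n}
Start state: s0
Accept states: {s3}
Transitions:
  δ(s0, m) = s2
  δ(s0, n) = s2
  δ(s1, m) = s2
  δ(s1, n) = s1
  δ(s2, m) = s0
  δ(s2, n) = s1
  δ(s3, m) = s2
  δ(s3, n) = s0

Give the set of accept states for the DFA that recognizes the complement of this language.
Complement accept states = All states \ Original accept states
= {s0, s1, s2, s3} \ {s3}
{s0, s1, s2}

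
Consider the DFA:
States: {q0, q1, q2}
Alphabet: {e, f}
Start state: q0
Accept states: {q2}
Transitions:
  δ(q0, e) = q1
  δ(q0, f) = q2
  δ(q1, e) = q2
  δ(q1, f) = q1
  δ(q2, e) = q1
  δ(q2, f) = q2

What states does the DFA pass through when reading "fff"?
read 'f': q0 → q2
  read 'f': q2 → q2
  read 'f': q2 → q2
q0 -> q2 -> q2 -> q2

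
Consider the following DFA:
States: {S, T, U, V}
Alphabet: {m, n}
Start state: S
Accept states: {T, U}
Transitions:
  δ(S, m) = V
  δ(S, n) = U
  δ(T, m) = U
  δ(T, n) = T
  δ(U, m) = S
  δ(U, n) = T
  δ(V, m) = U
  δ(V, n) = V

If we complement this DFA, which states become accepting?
Complement accept states = All states \ Original accept states
= {S, T, U, V} \ {T, U}
{S, V}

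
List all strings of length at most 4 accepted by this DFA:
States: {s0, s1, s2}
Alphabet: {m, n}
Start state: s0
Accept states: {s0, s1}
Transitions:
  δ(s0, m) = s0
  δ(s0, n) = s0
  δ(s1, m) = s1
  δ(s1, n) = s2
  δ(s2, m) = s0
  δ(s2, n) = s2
ε, m, n, mm, mn, nm, nn, mmm, mmn, mnm, mnn, nmm, nmn, nnm, nnn, mmmm, mmmn, mmnm, mmnn, mnmm, mnmn, mnnm, mnnn, nmmm, nmmn, nmnm, nmnn, nnmm, nnmn, nnnm, nnnn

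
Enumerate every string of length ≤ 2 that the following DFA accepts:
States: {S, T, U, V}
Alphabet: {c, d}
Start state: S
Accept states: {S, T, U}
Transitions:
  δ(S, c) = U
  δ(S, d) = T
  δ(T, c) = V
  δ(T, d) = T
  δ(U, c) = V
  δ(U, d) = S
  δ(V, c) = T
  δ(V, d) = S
ε, c, d, cd, dd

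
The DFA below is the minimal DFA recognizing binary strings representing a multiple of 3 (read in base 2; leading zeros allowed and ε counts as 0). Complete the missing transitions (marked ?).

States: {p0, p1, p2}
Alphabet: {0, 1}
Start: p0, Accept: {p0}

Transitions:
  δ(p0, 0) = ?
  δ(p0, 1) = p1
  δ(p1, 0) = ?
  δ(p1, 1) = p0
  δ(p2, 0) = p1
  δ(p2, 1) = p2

From the language and accept set, identify what each state tracks — p0: value ≡ 0 (mod 3); p1: value ≡ 1 (mod 3); p2: value ≡ 2 (mod 3).
Each missing δ(q, a) is the state matching the new tracked value after reading a.
δ(p0, 0) = p0; δ(p1, 0) = p2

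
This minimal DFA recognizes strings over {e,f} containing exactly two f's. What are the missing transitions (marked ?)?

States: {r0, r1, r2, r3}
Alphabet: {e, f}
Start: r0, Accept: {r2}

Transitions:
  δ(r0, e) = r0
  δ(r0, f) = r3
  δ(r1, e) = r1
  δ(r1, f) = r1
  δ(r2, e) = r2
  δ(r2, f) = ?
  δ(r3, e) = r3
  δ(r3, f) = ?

From the language and accept set, identify what each state tracks — r0: zero f's; r1: ≥ three f's (dead); r2: two f's; r3: one f.
Each missing δ(q, a) is the state matching the new tracked value after reading a.
δ(r2, f) = r1; δ(r3, f) = r2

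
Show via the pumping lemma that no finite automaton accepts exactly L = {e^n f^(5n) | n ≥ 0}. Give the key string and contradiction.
Assume L is regular with pumping length p. Idea: pumping the e-block breaks the 1:5 ratio.
Choose s = e^p f^(5p) (length 6p ≥ p). By the pumping lemma, s = xyz with |xy| ≤ p, |y| > 0, so y = e^k with k ≥ 1. Then xy²z = e^(p+k) f^(5p). For this to be in L we would need 5p = 5(p+k), i.e. 5k = 0, contradicting k ≥ 1. So xy²z ∉ L.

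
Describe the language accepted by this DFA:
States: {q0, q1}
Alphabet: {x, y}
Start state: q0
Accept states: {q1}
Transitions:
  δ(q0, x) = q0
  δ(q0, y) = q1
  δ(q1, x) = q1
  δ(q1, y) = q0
Testing a few strings:
  'yy' → reject
  'x' → reject
  'yx' → accept
  'xxy' → accept
State roles: q0=even number of y's so far; q1=odd number of y's so far
All strings over {x,y} with an odd number of y's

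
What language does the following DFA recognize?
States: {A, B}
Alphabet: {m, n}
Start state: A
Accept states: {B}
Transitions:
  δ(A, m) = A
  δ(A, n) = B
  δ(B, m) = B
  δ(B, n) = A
Testing a few strings:
  'nn' → reject
  'n' → accept
  'mm' → reject
  'm' → reject
State roles: A=even number of n's so far; B=odd number of n's so far
All strings over {m,n} with an odd number of n's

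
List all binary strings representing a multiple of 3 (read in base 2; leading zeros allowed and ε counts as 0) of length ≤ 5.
ε, 0, 00, 11, 000, 011, 110, 0000, 0011, 0110, 1001, 1100, 1111, 00000, 00011, 00110, 01001, 01100, 01111, 10010, 10101, 11000, 11011, 11110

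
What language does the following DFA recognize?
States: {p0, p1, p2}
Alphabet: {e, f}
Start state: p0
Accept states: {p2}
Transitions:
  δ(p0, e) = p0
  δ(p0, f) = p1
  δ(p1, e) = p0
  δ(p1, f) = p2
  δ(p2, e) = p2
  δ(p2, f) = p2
Testing a few strings:
  'fee' → reject
  'eeff' → accept
  'ee' → reject
  'ffee' → accept
State roles: p0=no progress toward ff; p1=one trailing f; p2=substring ff seen
All strings over {e,f} containing the substring ff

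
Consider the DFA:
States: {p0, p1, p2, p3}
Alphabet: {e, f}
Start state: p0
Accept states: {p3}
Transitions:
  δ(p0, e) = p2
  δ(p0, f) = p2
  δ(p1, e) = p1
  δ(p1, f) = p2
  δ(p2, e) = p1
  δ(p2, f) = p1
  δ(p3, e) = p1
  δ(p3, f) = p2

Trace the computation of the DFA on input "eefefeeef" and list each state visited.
read 'e': p0 → p2
  read 'e': p2 → p1
  read 'f': p1 → p2
  read 'e': p2 → p1
  read 'f': p1 → p2
  read 'e': p2 → p1
  read 'e': p1 → p1
  read 'e': p1 → p1
  read 'f': p1 → p2
p0 -> p2 -> p1 -> p2 -> p1 -> p2 -> p1 -> p1 -> p1 -> p2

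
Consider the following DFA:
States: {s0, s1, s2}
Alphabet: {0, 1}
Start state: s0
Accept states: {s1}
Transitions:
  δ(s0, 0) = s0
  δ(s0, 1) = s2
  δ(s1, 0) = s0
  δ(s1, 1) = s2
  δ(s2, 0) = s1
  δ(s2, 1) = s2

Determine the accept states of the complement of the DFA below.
Complement accept states = All states \ Original accept states
= {s0, s1, s2} \ {s1}
{s0, s2}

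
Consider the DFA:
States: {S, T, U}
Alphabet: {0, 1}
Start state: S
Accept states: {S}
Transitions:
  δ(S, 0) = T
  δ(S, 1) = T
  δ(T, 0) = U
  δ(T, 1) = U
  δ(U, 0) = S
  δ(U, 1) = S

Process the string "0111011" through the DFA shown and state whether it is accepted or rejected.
Processing string "0111011":
  S --0--> T
  T --1--> U
  U --1--> S
  S --1--> T
  T --0--> U
  U --1--> S
  S --1--> T
Final state: T
Accept states: {S}
No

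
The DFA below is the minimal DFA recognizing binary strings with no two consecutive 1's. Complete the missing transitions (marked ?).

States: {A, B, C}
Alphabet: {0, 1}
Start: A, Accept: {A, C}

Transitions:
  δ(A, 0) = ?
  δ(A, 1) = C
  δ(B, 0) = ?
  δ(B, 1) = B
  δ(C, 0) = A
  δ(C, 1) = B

From the language and accept set, identify what each state tracks — A: last symbol not 1 (ok); B: saw 11 (dead); C: last symbol 1 (ok).
Each missing δ(q, a) is the state matching the new tracked value after reading a.
δ(A, 0) = A; δ(B, 0) = B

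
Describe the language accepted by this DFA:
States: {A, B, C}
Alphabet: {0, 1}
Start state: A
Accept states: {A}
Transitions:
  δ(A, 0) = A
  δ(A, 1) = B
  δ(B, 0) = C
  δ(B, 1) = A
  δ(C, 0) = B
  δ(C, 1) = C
Testing a few strings:
  '01' → reject
  '101' → reject
  '1010' → reject
  '11' → accept
State roles: A=value ≡ 0 (mod 3); B=value ≡ 1 (mod 3); C=value ≡ 2 (mod 3)
All binary strings representing a multiple of 3 (read in base 2; leading zeros allowed and ε counts as 0)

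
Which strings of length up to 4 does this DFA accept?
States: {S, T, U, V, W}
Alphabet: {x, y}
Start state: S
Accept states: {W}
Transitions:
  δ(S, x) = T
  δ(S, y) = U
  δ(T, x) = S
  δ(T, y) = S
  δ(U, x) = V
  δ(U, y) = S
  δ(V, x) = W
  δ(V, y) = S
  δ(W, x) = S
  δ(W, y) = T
yxx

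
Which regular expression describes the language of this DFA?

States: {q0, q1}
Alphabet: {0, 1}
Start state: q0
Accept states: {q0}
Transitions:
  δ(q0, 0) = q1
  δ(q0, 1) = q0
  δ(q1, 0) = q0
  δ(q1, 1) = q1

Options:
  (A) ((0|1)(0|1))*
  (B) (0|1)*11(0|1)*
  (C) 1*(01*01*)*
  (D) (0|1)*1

Check each option against the DFA on short strings; one disagreement eliminates an option:
  (A) ((0|1)(0|1))*: on '1' the DFA goes q0 → q0 and accepts (q0 ∈ Accept), but the regex does not match it → eliminate
  (B) (0|1)*11(0|1)*: on ε the DFA stays in q0 and accepts (q0 ∈ Accept), but the regex does not match it → eliminate
  (C) 1*(01*01*)*: agrees with the DFA on every string of length ≤ 6
  (D) (0|1)*1: on ε the DFA stays in q0 and accepts (q0 ∈ Accept), but the regex does not match it → eliminate
Only (C) is consistent with the DFA.
(C) 1*(01*01*)*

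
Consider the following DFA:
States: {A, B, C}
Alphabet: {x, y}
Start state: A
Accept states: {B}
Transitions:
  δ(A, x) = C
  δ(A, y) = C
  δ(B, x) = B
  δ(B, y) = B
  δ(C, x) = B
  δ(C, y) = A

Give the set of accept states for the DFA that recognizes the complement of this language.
Complement accept states = All states \ Original accept states
= {A, B, C} \ {B}
{A, C}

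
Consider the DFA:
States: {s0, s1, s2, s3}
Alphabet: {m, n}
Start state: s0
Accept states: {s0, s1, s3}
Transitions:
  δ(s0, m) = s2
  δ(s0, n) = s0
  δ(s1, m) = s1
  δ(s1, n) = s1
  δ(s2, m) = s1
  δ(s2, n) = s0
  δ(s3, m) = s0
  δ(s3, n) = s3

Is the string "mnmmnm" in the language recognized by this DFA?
Processing string "mnmmnm":
  s0 --m--> s2
  s2 --n--> s0
  s0 --m--> s2
  s2 --m--> s1
  s1 --n--> s1
  s1 --m--> s1
Final state: s1
Accept states: {s0, s1, s3}
Yes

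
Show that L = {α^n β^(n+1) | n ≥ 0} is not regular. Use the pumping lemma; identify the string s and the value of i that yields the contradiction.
Assume L is regular with pumping length p. Idea: pumping the α-block breaks the fixed offset of 1.
Choose s = α^p β^(p+1) ∈ L. By the pumping lemma, s = xyz with |xy| ≤ p, |y| > 0, so y = α^k with k ≥ 1. Then xy²z = α^(p+k) β^(p+1). For this to be in L we would need p+1 = (p+k)+1, i.e. k = 0, contradicting k ≥ 1. So xy²z ∉ L.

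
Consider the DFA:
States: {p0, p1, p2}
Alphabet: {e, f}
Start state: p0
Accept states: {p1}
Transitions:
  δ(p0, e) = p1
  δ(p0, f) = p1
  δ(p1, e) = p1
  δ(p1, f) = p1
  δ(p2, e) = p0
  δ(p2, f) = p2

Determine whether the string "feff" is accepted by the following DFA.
Processing string "feff":
  p0 --f--> p1
  p1 --e--> p1
  p1 --f--> p1
  p1 --f--> p1
Final state: p1
Accept states: {p1}
Yes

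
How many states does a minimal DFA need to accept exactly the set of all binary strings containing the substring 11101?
By Myhill–Nerode, count the distinguishable equivalence classes: 6 classes — one per longest suffix of the input that is a prefix of '11101' (lengths 0 through 4), plus an absorbing 'already seen 11101' class.
6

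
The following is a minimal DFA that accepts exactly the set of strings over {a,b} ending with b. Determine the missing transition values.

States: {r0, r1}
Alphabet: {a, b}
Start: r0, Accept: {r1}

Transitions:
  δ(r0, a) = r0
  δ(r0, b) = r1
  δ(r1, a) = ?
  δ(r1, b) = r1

From the language and accept set, identify what each state tracks — r0: last symbol not b; r1: last symbol is b.
Each missing δ(q, a) is the state matching the new tracked value after reading a.
δ(r1, a) = r0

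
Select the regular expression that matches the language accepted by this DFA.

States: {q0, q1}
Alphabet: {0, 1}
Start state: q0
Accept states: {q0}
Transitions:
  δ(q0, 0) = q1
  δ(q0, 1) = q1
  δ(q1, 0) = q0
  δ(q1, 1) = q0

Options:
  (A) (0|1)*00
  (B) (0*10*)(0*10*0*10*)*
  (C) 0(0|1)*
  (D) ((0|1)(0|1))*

Check each option against the DFA on short strings; one disagreement eliminates an option:
  (A) (0|1)*00: on ε the DFA stays in q0 and accepts (q0 ∈ Accept), but the regex does not match it → eliminate
  (B) (0*10*)(0*10*0*10*)*: on ε the DFA stays in q0 and accepts (q0 ∈ Accept), but the regex does not match it → eliminate
  (C) 0(0|1)*: on ε the DFA stays in q0 and accepts (q0 ∈ Accept), but the regex does not match it → eliminate
  (D) ((0|1)(0|1))*: agrees with the DFA on every string of length ≤ 6
Only (D) is consistent with the DFA.
(D) ((0|1)(0|1))*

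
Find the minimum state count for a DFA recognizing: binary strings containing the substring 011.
By Myhill–Nerode, count the distinguishable equivalence classes: 4 classes — one per longest suffix of the input that is a prefix of '011' (lengths 0 through 2), plus an absorbing 'already seen 011' class.
4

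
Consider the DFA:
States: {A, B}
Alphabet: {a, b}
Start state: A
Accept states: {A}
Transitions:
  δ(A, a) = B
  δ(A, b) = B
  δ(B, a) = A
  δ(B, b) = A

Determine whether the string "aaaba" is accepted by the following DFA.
Processing string "aaaba":
  A --a--> B
  B --a--> A
  A --a--> B
  B --b--> A
  A --a--> B
Final state: B
Accept states: {A}
No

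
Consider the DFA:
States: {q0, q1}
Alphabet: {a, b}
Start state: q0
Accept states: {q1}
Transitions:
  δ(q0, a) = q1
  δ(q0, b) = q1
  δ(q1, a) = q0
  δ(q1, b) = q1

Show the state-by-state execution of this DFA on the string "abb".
read 'a': q0 → q1
  read 'b': q1 → q1
  read 'b': q1 → q1
q0 -> q1 -> q1 -> q1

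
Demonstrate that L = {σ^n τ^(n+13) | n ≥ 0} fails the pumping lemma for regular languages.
Assume L is regular with pumping length p. Idea: pumping the σ-block breaks the fixed offset of 13.
Choose s = σ^p τ^(p+13) ∈ L. By the pumping lemma, s = xyz with |xy| ≤ p, |y| > 0, so y = σ^k with k ≥ 1. Then xy²z = σ^(p+k) τ^(p+13). For this to be in L we would need p+13 = (p+k)+13, i.e. k = 0, contradicting k ≥ 1. So xy²z ∉ L.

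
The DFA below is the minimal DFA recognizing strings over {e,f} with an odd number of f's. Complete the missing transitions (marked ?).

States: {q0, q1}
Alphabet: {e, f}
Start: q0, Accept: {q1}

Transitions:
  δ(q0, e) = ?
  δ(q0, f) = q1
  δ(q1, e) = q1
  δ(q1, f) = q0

From the language and accept set, identify what each state tracks — q0: even number of f's so far; q1: odd number of f's so far.
Each missing δ(q, a) is the state matching the new tracked value after reading a.
δ(q0, e) = q0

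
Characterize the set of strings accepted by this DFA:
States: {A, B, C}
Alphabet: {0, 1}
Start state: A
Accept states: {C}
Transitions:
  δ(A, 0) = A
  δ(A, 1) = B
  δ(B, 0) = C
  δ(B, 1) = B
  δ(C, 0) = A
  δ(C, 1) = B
Testing a few strings:
  '0111' → reject
  '11' → reject
  '011' → reject
  '1100' → reject
State roles: A=no suffix match; B=one trailing 1; C=suffix is 10
All binary strings ending with 10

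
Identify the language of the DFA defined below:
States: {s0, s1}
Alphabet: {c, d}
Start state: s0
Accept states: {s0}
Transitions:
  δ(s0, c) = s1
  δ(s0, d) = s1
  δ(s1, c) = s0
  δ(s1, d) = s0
Testing a few strings:
  'dc' → accept
  'cdc' → reject
  'd' → reject
  'ccd' → reject
State roles: s0=even length so far; s1=odd length so far
All strings over {c,d} of even length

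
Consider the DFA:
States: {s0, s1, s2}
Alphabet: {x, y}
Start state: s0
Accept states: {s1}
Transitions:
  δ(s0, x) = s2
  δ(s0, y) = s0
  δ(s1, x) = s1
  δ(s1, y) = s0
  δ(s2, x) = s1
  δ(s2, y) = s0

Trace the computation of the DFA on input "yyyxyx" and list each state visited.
read 'y': s0 → s0
  read 'y': s0 → s0
  read 'y': s0 → s0
  read 'x': s0 → s2
  read 'y': s2 → s0
  read 'x': s0 → s2
s0 -> s0 -> s0 -> s0 -> s2 -> s0 -> s2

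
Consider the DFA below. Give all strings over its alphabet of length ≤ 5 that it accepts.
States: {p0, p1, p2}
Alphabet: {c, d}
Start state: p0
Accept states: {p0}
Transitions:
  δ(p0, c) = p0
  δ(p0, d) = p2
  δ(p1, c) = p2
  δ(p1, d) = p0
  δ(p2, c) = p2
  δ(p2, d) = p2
ε, c, cc, ccc, cccc, ccccc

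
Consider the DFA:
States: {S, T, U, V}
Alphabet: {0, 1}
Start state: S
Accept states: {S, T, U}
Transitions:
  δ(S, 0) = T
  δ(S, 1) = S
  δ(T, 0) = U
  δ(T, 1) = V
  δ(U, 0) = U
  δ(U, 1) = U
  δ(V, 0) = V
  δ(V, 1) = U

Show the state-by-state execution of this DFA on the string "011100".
read '0': S → T
  read '1': T → V
  read '1': V → U
  read '1': U → U
  read '0': U → U
  read '0': U → U
S -> T -> V -> U -> U -> U -> U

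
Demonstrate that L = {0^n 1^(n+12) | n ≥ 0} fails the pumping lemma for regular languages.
Assume L is regular with pumping length p. Idea: pumping the 0-block breaks the fixed offset of 12.
Choose s = 0^p 1^(p+12) ∈ L. By the pumping lemma, s = xyz with |xy| ≤ p, |y| > 0, so y = 0^k with k ≥ 1. Then xy²z = 0^(p+k) 1^(p+12). For this to be in L we would need p+12 = (p+k)+12, i.e. k = 0, contradicting k ≥ 1. So xy²z ∉ L.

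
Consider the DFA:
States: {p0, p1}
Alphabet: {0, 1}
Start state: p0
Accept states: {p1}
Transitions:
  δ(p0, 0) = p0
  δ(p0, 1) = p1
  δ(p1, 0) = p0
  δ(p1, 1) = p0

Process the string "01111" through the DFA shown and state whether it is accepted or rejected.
Processing string "01111":
  p0 --0--> p0
  p0 --1--> p1
  p1 --1--> p0
  p0 --1--> p1
  p1 --1--> p0
Final state: p0
Accept states: {p1}
No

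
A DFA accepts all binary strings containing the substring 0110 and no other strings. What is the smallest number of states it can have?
By Myhill–Nerode, count the distinguishable equivalence classes: 5 classes — one per longest suffix of the input that is a prefix of '0110' (lengths 0 through 3), plus an absorbing 'already seen 0110' class.
5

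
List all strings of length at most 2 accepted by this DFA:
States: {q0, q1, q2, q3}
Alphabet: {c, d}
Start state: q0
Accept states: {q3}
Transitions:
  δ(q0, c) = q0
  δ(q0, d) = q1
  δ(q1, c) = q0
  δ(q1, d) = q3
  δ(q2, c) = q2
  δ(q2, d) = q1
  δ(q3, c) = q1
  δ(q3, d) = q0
dd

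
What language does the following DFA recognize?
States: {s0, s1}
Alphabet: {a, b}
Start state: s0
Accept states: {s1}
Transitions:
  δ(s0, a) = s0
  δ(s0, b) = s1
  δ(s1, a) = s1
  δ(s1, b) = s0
Testing a few strings:
  'a' → reject
  'aa' → reject
  'aba' → accept
  'b' → accept
State roles: s0=even number of b's so far; s1=odd number of b's so far
All strings over {a,b} with an odd number of b's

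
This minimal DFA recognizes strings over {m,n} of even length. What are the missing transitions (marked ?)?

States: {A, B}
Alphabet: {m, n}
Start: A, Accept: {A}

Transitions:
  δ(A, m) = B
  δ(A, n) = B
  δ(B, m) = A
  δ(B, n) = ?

From the language and accept set, identify what each state tracks — A: even length so far; B: odd length so far.
Each missing δ(q, a) is the state matching the new tracked value after reading a.
δ(B, n) = A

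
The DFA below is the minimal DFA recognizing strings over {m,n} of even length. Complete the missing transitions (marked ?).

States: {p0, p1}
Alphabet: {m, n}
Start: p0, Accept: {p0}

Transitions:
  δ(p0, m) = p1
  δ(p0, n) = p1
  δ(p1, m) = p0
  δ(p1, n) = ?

From the language and accept set, identify what each state tracks — p0: even length so far; p1: odd length so far.
Each missing δ(q, a) is the state matching the new tracked value after reading a.
δ(p1, n) = p0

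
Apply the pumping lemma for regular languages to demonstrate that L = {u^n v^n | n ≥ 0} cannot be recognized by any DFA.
Assume L is regular with pumping length p. Idea: pumping the u-block changes the count balance.
Choose s = u^p v^p (length 2p ≥ p). By the pumping lemma, s = xyz with |xy| ≤ p, |y| > 0. So y = u^k for some k > 0 (since xy is entirely within the u's). Pumping gives xy²z = u^(p+k) v^p, which is not in L since p+k ≠ p.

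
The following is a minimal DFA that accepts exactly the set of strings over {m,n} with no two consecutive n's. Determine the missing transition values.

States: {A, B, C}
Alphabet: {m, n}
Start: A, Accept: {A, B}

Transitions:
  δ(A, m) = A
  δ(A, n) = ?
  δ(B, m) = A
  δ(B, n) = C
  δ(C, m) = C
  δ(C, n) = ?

From the language and accept set, identify what each state tracks — A: last symbol not n (ok); B: last symbol n (ok); C: saw nn (dead).
Each missing δ(q, a) is the state matching the new tracked value after reading a.
δ(A, n) = B; δ(C, n) = C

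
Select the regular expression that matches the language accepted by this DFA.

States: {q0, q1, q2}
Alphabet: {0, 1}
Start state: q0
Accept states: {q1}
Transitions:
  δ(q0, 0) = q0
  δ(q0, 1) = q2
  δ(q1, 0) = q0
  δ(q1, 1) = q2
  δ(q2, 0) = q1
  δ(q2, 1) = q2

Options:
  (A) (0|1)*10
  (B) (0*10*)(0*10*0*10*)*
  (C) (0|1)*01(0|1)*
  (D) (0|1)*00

Check each option against the DFA on short strings; one disagreement eliminates an option:
  (A) (0|1)*10: agrees with the DFA on every string of length ≤ 6
  (B) (0*10*)(0*10*0*10*)*: on '1' the DFA goes q0 → q2 and rejects (q2 ∉ Accept), but the regex matches it → eliminate
  (C) (0|1)*01(0|1)*: on '01' the DFA goes q0 → q0 → q2 and rejects (q2 ∉ Accept), but the regex matches it → eliminate
  (D) (0|1)*00: on '00' the DFA goes q0 → q0 → q0 and rejects (q0 ∉ Accept), but the regex matches it → eliminate
Only (A) is consistent with the DFA.
(A) (0|1)*10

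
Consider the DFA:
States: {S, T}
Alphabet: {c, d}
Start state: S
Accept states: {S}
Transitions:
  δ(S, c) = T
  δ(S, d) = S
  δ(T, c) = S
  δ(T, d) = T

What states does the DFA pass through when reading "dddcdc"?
read 'd': S → S
  read 'd': S → S
  read 'd': S → S
  read 'c': S → T
  read 'd': T → T
  read 'c': T → S
S -> S -> S -> S -> T -> T -> S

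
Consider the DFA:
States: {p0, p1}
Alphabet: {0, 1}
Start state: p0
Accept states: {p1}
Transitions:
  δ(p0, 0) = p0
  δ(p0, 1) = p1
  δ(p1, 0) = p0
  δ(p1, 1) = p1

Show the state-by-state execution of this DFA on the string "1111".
read '1': p0 → p1
  read '1': p1 → p1
  read '1': p1 → p1
  read '1': p1 → p1
p0 -> p1 -> p1 -> p1 -> p1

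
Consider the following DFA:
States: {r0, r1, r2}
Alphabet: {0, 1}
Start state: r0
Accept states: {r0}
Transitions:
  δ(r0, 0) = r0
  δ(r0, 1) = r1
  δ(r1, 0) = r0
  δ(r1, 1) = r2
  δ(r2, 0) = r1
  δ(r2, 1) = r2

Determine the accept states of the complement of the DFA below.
Complement accept states = All states \ Original accept states
= {r0, r1, r2} \ {r0}
{r1, r2}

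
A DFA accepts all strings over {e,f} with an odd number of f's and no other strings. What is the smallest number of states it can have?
By Myhill–Nerode, count the distinguishable equivalence classes: two classes — parity of the count of f's.
2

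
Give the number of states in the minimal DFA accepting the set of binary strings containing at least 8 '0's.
By Myhill–Nerode, count the distinguishable equivalence classes: 9 classes — having seen 0, 1, …, 7, or ≥8 copies of '0'; any two classes i < j (j ≤ 8) are distinguished by the string 0^(8−j), which takes class j to 8 copies (accepted) but leaves class i below 8 (rejected).
9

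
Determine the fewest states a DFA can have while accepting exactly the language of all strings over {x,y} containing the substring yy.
By Myhill–Nerode, count the distinguishable equivalence classes: 3 classes — one per longest suffix of the input that is a prefix of 'yy' (lengths 0 through 1), plus an absorbing 'already seen yy' class.
3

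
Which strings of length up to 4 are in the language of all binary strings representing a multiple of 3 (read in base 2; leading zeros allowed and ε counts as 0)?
ε, 0, 00, 11, 000, 011, 110, 0000, 0011, 0110, 1001, 1100, 1111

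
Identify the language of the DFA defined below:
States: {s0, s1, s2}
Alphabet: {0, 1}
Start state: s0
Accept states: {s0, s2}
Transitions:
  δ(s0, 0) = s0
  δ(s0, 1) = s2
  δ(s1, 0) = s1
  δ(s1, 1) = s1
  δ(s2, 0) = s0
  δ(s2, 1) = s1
Testing a few strings:
  '1010' → accept
  '0' → accept
  '0001' → accept
  '0011' → reject
State roles: s0=last symbol not 1 (ok); s1=saw 11 (dead); s2=last symbol 1 (ok)
All binary strings with no two consecutive 1's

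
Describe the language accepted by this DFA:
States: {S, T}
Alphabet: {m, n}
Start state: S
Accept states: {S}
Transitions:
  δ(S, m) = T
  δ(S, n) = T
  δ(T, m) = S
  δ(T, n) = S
Testing a few strings:
  'm' → reject
  'mmn' → reject
  'nm' → accept
  'n' → reject
State roles: S=even length so far; T=odd length so far
All strings over {m,n} of even length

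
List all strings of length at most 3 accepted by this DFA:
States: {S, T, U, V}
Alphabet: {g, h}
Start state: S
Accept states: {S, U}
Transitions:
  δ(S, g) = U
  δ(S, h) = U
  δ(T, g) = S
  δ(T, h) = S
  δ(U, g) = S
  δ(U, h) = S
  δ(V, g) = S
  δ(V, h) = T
ε, g, h, gg, gh, hg, hh, ggg, ggh, ghg, ghh, hgg, hgh, hhg, hhh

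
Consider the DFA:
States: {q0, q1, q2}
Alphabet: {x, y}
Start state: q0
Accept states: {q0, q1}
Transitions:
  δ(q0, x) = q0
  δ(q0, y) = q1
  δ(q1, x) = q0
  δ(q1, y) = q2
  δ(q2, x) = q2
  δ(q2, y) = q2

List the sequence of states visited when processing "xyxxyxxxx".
read 'x': q0 → q0
  read 'y': q0 → q1
  read 'x': q1 → q0
  read 'x': q0 → q0
  read 'y': q0 → q1
  read 'x': q1 → q0
  read 'x': q0 → q0
  read 'x': q0 → q0
  read 'x': q0 → q0
q0 -> q0 -> q1 -> q0 -> q0 -> q1 -> q0 -> q0 -> q0 -> q0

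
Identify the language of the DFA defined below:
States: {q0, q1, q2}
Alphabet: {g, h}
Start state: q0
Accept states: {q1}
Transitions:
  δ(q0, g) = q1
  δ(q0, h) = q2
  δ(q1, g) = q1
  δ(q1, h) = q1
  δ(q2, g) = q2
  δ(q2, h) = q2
Testing a few strings:
  'h' → reject
  'gh' → accept
  'hhg' → reject
  'g' → accept
State roles: q0=no input read; q1=started with g; q2=started with h (dead)
All strings over {g,h} starting with g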